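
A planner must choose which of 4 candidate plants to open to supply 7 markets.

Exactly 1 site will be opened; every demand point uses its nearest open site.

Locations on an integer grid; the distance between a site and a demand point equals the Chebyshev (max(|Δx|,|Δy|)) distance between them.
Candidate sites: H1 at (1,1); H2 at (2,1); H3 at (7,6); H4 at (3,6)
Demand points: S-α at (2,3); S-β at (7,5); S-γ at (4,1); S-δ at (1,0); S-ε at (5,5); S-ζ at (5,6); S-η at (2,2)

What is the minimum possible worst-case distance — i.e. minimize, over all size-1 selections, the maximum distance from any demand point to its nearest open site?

Open {H2}.
  Farthest demand point is S-β at distance 5 (to H2); all others are ≤ 5.
With {H1} the worst case is 6.
With {H3} the worst case is 6.
No size-1 selection achieves below 5.

5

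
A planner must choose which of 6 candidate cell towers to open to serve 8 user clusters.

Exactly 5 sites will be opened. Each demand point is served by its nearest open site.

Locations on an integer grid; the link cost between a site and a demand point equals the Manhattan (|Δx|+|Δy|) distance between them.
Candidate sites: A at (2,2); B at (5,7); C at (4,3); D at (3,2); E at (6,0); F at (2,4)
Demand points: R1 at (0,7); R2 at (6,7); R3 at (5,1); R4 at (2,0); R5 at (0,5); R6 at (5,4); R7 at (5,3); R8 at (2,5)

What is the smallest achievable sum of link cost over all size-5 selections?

Open {A, B, C, E, F}.
  R1→B 5, R2→B 1, R3→E 2, R4→A 2, R5→F 3, R6→C 2, R7→C 1, R8→F 1  ⇒ total 17.
Compare {A, B, C, D, F}: total 18.
Compare {B, C, D, E, F}: total 18.
No size-5 selection does better; minimum is 17.

17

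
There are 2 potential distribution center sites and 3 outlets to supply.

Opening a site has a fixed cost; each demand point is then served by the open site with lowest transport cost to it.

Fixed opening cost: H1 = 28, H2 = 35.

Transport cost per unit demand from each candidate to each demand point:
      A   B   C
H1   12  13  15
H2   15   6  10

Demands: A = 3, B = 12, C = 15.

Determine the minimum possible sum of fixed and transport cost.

302

Open {H2}: assign each demand point to its cheapest open site.
  A→H2 3×15=45, B→H2 12×6=72, C→H2 15×10=150
  transport cost 267, fixed 35 → total 302.
Compare {H1, H2}: transport cost 258 + fixed 63 = 321.
Compare {H1}: transport cost 417 + fixed 28 = 445.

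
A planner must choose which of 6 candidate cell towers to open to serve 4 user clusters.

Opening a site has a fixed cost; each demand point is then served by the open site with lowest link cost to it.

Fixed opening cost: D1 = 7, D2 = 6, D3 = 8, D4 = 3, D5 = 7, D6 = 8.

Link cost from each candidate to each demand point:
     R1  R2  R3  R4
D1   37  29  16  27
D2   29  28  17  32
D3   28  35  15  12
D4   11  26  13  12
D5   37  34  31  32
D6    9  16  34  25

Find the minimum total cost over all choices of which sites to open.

61

Open {D4, D6}: assign each demand point to its cheapest open site.
  R1→D6 9, R2→D6 16, R3→D4 13, R4→D4 12
  link cost 50, fixed 11 → total 61.
Compare {D4}: link cost 62 + fixed 3 = 65.
Compare {D2, D4, D6}: link cost 50 + fixed 17 = 67.
Compare {D3, D6}: link cost 52 + fixed 16 = 68.
All other subsets cost ≥ 65. Minimum total cost: 61.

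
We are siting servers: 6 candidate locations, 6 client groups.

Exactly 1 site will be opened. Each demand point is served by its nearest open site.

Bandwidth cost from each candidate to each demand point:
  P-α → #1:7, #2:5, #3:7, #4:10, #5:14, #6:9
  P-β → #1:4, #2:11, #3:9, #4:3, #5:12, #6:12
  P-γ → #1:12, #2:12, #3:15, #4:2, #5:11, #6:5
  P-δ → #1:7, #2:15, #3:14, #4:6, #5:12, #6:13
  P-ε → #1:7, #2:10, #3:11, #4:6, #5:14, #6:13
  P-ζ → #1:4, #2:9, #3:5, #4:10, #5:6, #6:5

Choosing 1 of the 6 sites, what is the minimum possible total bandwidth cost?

39

Open {P-ζ}.
  #1→P-ζ 4, #2→P-ζ 9, #3→P-ζ 5, #4→P-ζ 10, #5→P-ζ 6, #6→P-ζ 5  ⇒ total 39.
Compare {P-β}: total 51.
Compare {P-α}: total 52.
No size-1 selection does better; minimum is 39.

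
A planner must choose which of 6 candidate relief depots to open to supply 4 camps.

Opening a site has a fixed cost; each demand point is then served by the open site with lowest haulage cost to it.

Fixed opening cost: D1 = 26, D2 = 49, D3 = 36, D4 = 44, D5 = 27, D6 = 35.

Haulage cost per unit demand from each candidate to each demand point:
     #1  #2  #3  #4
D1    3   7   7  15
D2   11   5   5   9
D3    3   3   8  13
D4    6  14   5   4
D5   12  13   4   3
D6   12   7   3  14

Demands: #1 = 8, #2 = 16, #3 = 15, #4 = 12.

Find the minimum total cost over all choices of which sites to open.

231

Open {D3, D5}: assign each demand point to its cheapest open site.
  #1→D3 8×3=24, #2→D3 16×3=48, #3→D5 15×4=60, #4→D5 12×3=36
  haulage cost 168, fixed 63 → total 231.
Compare {D3, D5, D6}: haulage cost 153 + fixed 98 = 251.
Compare {D1, D3, D5}: haulage cost 168 + fixed 89 = 257.
Compare {D3, D4}: haulage cost 195 + fixed 80 = 275.
All other subsets cost ≥ 251. Minimum total cost: 231.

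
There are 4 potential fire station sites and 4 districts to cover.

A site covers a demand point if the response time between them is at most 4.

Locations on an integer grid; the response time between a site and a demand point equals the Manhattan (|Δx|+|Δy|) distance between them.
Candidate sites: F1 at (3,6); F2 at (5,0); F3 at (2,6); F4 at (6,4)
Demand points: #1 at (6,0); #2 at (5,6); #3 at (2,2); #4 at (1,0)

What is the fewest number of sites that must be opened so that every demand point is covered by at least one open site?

2

Coverage sets (demand points within 4 of each site):
  F1: {#2}
  F2: {#1, #4}
  F3: {#2, #3}
  F4: {#1, #2}
No single site covers all 4 demand points.
But {F2, F3} covers everything, so the minimum is 2.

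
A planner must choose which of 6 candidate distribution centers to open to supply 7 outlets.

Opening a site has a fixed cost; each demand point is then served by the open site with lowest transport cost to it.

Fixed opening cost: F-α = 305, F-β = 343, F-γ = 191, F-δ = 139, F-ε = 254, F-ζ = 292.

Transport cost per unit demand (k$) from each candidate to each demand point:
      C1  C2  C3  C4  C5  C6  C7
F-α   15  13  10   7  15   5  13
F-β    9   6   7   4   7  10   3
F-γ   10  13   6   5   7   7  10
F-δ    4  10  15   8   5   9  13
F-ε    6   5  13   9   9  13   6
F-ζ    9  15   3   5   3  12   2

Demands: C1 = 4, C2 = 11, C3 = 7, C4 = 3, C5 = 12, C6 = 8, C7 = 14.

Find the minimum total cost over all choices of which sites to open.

Open {F-ζ}: assign each demand point to its cheapest open site.
  C1→F-ζ 4×9=36, C2→F-ζ 11×15=165, C3→F-ζ 7×3=21, C4→F-ζ 3×5=15, C5→F-ζ 12×3=36, C6→F-ζ 8×12=96, C7→F-ζ 14×2=28
  transport cost 397, fixed 292 → total 689.
Compare {F-δ}: transport cost 569 + fixed 139 = 708.
Compare {F-γ}: transport cost 520 + fixed 191 = 711.
Compare {F-β}: transport cost 369 + fixed 343 = 712.
All other subsets cost ≥ 708. Minimum total cost: 689.

689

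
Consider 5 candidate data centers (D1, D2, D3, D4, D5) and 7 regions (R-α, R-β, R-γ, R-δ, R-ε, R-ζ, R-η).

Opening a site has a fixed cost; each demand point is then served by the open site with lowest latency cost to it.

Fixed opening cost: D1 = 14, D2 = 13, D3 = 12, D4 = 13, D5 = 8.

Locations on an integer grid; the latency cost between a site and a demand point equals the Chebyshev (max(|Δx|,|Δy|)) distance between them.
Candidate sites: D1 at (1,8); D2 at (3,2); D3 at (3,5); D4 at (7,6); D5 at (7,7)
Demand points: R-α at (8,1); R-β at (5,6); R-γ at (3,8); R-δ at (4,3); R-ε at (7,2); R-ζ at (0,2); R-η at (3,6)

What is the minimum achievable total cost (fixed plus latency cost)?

32

Open {D3}: assign each demand point to its cheapest open site.
  R-α→D3 5, R-β→D3 2, R-γ→D3 3, R-δ→D3 2, R-ε→D3 4, R-ζ→D3 3, R-η→D3 1
  latency cost 20, fixed 12 → total 32.
Compare {D2}: latency cost 27 + fixed 13 = 40.
Compare {D5}: latency cost 32 + fixed 8 = 40.
Compare {D3, D5}: latency cost 20 + fixed 20 = 40.
All other subsets cost ≥ 40. Minimum total cost: 32.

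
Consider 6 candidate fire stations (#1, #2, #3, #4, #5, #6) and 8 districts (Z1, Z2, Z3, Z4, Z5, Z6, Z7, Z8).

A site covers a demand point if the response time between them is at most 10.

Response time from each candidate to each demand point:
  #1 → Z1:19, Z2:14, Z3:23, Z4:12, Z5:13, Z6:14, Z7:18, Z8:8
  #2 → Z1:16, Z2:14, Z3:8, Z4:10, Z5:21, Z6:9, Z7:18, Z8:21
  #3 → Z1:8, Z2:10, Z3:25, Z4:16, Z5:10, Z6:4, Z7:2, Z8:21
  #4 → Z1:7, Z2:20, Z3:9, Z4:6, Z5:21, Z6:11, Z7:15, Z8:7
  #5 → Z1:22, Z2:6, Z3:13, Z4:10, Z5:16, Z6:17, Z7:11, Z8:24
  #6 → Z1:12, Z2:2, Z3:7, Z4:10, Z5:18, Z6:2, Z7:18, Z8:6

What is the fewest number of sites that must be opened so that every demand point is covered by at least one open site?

Coverage sets (demand points within 10 of each site):
  #1: {Z8}
  #2: {Z3, Z4, Z6}
  #3: {Z1, Z2, Z5, Z6, Z7}
  #4: {Z1, Z3, Z4, Z8}
  #5: {Z2, Z4}
  #6: {Z2, Z3, Z4, Z6, Z8}
No single site covers all 8 demand points.
But {#3, #4} covers everything, so the minimum is 2.

2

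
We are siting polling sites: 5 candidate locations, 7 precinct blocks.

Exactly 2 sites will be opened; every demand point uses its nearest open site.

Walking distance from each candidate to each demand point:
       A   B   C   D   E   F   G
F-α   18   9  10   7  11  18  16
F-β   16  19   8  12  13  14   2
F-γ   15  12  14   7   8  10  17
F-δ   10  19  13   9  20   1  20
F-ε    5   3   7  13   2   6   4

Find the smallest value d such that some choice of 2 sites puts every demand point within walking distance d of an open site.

7

Open {F-α, F-ε}.
  Farthest demand point is C at walking distance 7 (to F-ε); all others are ≤ 7.
With {F-γ, F-ε} the worst case is 7.
With {F-δ, F-ε} the worst case is 9.
No size-2 selection achieves below 7.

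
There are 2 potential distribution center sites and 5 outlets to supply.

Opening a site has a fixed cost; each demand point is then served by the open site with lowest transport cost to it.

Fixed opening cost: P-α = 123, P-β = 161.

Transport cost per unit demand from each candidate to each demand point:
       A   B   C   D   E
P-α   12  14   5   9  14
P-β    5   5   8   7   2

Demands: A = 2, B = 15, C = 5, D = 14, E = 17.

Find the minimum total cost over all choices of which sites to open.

418

Open {P-β}: assign each demand point to its cheapest open site.
  A→P-β 2×5=10, B→P-β 15×5=75, C→P-β 5×8=40, D→P-β 14×7=98, E→P-β 17×2=34
  transport cost 257, fixed 161 → total 418.
Compare {P-α, P-β}: transport cost 242 + fixed 284 = 526.
Compare {P-α}: transport cost 623 + fixed 123 = 746.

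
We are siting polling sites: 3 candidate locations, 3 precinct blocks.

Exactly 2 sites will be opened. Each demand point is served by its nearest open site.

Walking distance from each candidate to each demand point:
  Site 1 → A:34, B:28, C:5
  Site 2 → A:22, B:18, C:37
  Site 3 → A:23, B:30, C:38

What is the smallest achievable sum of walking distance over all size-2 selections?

45

Open {Site 1, Site 2}.
  A→Site 2 22, B→Site 2 18, C→Site 1 5  ⇒ total 45.
Compare {Site 1, Site 3}: total 56.
Compare {Site 2, Site 3}: total 77.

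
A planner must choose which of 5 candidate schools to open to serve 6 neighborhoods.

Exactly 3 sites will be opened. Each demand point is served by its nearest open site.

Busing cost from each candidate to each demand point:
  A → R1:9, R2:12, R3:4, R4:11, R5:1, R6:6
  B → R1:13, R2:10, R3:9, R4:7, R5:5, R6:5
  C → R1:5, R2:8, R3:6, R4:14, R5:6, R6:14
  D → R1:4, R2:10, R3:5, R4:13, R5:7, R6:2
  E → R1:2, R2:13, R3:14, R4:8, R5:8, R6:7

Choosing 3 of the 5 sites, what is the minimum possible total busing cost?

27

Open {A, D, E}.
  R1→E 2, R2→D 10, R3→A 4, R4→E 8, R5→A 1, R6→D 2  ⇒ total 27.
Compare {A, B, D}: total 28.
Compare {A, B, E}: total 29.
No size-3 selection does better; minimum is 27.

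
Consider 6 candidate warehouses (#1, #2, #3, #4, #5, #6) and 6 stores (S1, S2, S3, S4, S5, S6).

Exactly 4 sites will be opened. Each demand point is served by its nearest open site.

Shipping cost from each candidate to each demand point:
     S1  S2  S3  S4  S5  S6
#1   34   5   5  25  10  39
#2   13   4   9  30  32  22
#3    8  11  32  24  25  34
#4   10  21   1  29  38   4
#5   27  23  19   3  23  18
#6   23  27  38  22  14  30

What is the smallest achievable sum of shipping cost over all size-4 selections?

Open {#1, #3, #4, #5}.
  S1→#3 8, S2→#1 5, S3→#4 1, S4→#5 3, S5→#1 10, S6→#4 4  ⇒ total 31.
Compare {#1, #2, #4, #5}: total 32.
Compare {#1, #4, #5, #6}: total 33.
No size-4 selection does better; minimum is 31.

31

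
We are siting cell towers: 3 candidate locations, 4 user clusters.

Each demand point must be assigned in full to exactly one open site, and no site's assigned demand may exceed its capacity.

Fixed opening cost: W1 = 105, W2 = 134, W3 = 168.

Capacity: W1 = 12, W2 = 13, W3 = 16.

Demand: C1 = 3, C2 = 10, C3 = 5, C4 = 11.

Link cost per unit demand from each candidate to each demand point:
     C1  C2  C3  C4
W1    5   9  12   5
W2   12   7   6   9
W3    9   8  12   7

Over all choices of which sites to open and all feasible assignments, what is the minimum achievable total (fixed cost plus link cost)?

Open {W2, W3}; cheapest assignment that respects the capacities:
  W2 (cap 13, load 13): C1, C2 — cost 3×12 + 10×7 = 106
  W3 (cap 16, load 16): C3, C4 — cost 5×12 + 11×7 = 137
  Shipping 243, fixed 302 → total 545.
  Any other capacity-feasible assignment to {W2, W3} ships for at least 243.
Compare {W1, W2, W3}: its best feasible assignment gives total 599.
Every other set of open sites that can feasibly serve all demand totals ≥ 599 even under its best assignment. Minimum: 545.

545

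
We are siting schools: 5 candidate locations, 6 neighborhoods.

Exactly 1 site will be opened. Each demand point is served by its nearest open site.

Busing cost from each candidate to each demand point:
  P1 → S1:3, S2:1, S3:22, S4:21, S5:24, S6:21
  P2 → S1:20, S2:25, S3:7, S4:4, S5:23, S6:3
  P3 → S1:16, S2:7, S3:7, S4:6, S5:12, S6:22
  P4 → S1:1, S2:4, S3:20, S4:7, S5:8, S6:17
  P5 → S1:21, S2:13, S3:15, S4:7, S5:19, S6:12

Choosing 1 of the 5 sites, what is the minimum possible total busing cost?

57

Open {P4}.
  S1→P4 1, S2→P4 4, S3→P4 20, S4→P4 7, S5→P4 8, S6→P4 17  ⇒ total 57.
Compare {P3}: total 70.
Compare {P2}: total 82.
No size-1 selection does better; minimum is 57.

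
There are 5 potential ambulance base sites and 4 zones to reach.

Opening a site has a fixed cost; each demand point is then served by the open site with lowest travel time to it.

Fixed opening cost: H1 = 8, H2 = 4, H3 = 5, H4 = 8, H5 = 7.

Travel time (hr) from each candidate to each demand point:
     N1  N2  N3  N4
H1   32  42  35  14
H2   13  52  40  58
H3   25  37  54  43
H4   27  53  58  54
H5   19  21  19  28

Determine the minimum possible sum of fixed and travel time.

86

Open {H1, H2, H5}: assign each demand point to its cheapest open site.
  N1→H2 13, N2→H5 21, N3→H5 19, N4→H1 14
  travel time 67, fixed 19 → total 86.
Compare {H1, H5}: travel time 73 + fixed 15 = 88.
Compare {H1, H2, H3, H5}: travel time 67 + fixed 24 = 91.
Compare {H2, H5}: travel time 81 + fixed 11 = 92.
All other subsets cost ≥ 88. Minimum total cost: 86.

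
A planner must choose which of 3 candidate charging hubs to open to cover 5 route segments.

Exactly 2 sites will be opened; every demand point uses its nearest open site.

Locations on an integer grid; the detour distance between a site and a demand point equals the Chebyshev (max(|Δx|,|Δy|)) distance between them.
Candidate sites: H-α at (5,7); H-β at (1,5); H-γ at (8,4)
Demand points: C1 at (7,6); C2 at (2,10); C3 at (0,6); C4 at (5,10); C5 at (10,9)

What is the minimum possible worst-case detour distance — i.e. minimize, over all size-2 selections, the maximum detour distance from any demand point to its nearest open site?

5

Open {H-α, H-β}.
  Farthest demand point is C5 at detour distance 5 (to H-α); all others are ≤ 5.
With {H-α, H-γ} the worst case is 5.
With {H-β, H-γ} the worst case is 5.
No size-2 selection achieves below 5.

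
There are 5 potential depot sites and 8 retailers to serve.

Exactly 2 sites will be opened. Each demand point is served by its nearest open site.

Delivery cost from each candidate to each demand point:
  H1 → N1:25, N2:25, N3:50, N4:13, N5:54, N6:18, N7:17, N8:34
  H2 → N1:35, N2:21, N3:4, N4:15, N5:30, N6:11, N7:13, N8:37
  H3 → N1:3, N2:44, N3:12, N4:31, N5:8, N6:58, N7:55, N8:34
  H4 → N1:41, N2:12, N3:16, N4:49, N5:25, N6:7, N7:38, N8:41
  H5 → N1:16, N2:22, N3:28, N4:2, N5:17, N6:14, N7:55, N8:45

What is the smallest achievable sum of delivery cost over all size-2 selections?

Open {H2, H3}.
  N1→H3 3, N2→H2 21, N3→H2 4, N4→H2 15, N5→H3 8, N6→H2 11, N7→H2 13, N8→H3 34  ⇒ total 109.
Compare {H2, H5}: total 121.
Compare {H1, H3}: total 130.
No size-2 selection does better; minimum is 109.

109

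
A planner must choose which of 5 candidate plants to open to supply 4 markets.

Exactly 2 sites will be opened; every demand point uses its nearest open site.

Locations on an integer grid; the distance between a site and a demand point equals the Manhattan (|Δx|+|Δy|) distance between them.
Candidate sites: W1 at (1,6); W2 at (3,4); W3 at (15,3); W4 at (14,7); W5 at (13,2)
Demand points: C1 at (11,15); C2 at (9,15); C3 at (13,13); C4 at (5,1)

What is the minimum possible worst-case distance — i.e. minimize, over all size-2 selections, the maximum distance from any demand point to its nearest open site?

13

Open {W1, W4}.
  Farthest demand point is C2 at distance 13 (to W4); all others are ≤ 13.
With {W2, W4} the worst case is 13.
With {W3, W4} the worst case is 13.
No size-2 selection achieves below 13.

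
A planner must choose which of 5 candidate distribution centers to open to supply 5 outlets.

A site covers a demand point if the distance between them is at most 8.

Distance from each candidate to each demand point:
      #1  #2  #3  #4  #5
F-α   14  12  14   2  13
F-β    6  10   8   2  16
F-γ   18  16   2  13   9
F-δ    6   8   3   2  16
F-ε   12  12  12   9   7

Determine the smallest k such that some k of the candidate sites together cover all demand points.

Coverage sets (demand points within 8 of each site):
  F-α: {#4}
  F-β: {#1, #3, #4}
  F-γ: {#3}
  F-δ: {#1, #2, #3, #4}
  F-ε: {#5}
No single site covers all 5 demand points.
But {F-δ, F-ε} covers everything, so the minimum is 2.

2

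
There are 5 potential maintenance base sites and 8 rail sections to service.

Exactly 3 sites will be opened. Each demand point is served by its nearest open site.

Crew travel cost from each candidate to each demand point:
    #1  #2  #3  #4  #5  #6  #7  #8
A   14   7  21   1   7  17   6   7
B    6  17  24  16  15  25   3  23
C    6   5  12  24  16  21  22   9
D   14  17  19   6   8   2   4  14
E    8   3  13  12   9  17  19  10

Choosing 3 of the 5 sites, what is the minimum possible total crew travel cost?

Open {A, C, D}.
  #1→C 6, #2→C 5, #3→C 12, #4→A 1, #5→A 7, #6→D 2, #7→D 4, #8→A 7  ⇒ total 44.
Compare {A, D, E}: total 45.
Compare {C, D, E}: total 50.
No size-3 selection does better; minimum is 44.

44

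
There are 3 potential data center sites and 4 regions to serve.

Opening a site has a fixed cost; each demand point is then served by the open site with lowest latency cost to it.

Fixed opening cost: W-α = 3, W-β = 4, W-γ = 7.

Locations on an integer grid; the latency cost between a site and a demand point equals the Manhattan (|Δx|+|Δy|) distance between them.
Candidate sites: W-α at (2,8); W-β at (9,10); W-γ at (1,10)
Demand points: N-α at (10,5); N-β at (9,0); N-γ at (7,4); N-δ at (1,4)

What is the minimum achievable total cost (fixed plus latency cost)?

Open {W-α, W-β}: assign each demand point to its cheapest open site.
  N-α→W-β 6, N-β→W-β 10, N-γ→W-β 8, N-δ→W-α 5
  latency cost 29, fixed 7 → total 36.
Compare {W-β, W-γ}: latency cost 30 + fixed 11 = 41.
Compare {W-β}: latency cost 38 + fixed 4 = 42.
Compare {W-α}: latency cost 40 + fixed 3 = 43.
All other subsets cost ≥ 41. Minimum total cost: 36.

36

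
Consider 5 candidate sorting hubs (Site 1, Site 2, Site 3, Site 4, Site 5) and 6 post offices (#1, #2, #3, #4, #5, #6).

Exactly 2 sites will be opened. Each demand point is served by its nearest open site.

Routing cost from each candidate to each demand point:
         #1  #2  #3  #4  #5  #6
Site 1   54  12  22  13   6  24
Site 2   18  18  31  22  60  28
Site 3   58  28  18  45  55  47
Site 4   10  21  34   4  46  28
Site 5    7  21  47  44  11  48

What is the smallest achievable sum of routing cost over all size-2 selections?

Open {Site 1, Site 4}.
  #1→Site 4 10, #2→Site 1 12, #3→Site 1 22, #4→Site 4 4, #5→Site 1 6, #6→Site 1 24  ⇒ total 78.
Compare {Site 1, Site 5}: total 84.
Compare {Site 1, Site 2}: total 95.
No size-2 selection does better; minimum is 78.

78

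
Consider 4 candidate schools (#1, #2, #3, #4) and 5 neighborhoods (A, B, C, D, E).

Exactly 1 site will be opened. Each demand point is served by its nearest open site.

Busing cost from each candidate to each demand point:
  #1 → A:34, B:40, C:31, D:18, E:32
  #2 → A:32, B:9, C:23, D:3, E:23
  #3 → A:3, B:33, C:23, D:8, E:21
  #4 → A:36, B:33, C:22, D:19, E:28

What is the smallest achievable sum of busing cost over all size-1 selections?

Open {#3}.
  A→#3 3, B→#3 33, C→#3 23, D→#3 8, E→#3 21  ⇒ total 88.
Compare {#2}: total 90.
Compare {#4}: total 138.
No size-1 selection does better; minimum is 88.

88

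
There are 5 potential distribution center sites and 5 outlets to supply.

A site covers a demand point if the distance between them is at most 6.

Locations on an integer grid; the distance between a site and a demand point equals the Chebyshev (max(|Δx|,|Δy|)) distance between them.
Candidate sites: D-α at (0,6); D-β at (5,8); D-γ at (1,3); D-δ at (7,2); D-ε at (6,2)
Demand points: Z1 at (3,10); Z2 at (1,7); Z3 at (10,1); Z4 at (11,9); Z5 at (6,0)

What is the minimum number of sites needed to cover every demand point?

2

Coverage sets (demand points within 6 of each site):
  D-α: {Z1, Z2, Z5}
  D-β: {Z1, Z2, Z4}
  D-γ: {Z2, Z5}
  D-δ: {Z2, Z3, Z5}
  D-ε: {Z2, Z3, Z5}
No single site covers all 5 demand points.
But {D-β, D-δ} covers everything, so the minimum is 2.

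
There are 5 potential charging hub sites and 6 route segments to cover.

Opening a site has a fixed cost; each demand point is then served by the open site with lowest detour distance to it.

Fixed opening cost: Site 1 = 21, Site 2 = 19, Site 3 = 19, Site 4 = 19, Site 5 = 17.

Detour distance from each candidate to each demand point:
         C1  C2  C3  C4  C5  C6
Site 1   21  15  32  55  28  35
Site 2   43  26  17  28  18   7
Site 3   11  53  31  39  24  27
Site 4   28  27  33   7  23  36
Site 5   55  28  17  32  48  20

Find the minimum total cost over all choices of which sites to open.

Open {Site 2, Site 4}: assign each demand point to its cheapest open site.
  C1→Site 4 28, C2→Site 2 26, C3→Site 2 17, C4→Site 4 7, C5→Site 2 18, C6→Site 2 7
  detour distance 103, fixed 38 → total 141.
Compare {Site 2, Site 3, Site 4}: detour distance 86 + fixed 57 = 143.
Compare {Site 1, Site 2, Site 4}: detour distance 85 + fixed 59 = 144.
Compare {Site 2, Site 3}: detour distance 107 + fixed 38 = 145.
All other subsets cost ≥ 143. Minimum total cost: 141.

141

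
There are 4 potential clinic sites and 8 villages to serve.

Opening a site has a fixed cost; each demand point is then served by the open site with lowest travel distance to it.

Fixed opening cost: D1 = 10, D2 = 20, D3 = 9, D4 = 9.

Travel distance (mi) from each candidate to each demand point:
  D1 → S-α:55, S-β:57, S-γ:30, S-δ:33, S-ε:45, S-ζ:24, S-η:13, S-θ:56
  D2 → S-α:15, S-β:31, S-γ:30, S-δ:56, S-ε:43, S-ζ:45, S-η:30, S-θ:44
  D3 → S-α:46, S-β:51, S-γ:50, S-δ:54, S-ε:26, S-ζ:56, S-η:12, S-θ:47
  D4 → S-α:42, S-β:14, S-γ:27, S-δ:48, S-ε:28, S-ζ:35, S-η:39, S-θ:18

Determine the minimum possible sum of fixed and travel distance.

211

Open {D1, D2, D4}: assign each demand point to its cheapest open site.
  S-α→D2 15, S-β→D4 14, S-γ→D4 27, S-δ→D1 33, S-ε→D4 28, S-ζ→D1 24, S-η→D1 13, S-θ→D4 18
  travel distance 172, fixed 39 → total 211.
Compare {D1, D2, D3, D4}: travel distance 169 + fixed 48 = 217.
Compare {D1, D4}: travel distance 199 + fixed 19 = 218.
Compare {D1, D3, D4}: travel distance 196 + fixed 28 = 224.
All other subsets cost ≥ 217. Minimum total cost: 211.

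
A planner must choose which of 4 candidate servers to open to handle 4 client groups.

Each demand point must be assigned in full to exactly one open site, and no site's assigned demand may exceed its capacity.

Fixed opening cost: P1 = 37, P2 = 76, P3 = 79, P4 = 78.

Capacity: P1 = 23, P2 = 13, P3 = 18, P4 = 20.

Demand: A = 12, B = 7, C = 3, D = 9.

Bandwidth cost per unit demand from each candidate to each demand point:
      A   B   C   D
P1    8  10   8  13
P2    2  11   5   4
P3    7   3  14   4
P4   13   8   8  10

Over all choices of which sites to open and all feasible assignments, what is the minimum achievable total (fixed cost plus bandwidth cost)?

293

Open {P1, P3}; cheapest assignment that respects the capacities:
  P1 (cap 23, load 15): A, C — cost 12×8 + 3×8 = 120
  P3 (cap 18, load 16): B, D — cost 7×3 + 9×4 = 57
  Shipping 177, fixed 116 → total 293.
  Any other capacity-feasible assignment to {P1, P3} ships for at least 177.
Compare {P1, P2, P3}: its best feasible assignment gives total 297.
Compare {P1, P2}: its best feasible assignment gives total 330.
Every other set of open sites that can feasibly serve all demand totals ≥ 297 even under its best assignment. Minimum: 293.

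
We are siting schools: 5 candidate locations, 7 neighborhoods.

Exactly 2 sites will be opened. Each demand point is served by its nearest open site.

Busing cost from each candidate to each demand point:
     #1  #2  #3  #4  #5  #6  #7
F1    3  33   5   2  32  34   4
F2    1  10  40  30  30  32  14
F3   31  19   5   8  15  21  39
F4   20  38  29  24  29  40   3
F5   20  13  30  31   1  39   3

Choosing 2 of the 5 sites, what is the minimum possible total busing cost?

Open {F1, F5}.
  #1→F1 3, #2→F5 13, #3→F1 5, #4→F1 2, #5→F5 1, #6→F1 34, #7→F5 3  ⇒ total 61.
Compare {F1, F3}: total 69.
Compare {F3, F5}: total 71.
No size-2 selection does better; minimum is 61.

61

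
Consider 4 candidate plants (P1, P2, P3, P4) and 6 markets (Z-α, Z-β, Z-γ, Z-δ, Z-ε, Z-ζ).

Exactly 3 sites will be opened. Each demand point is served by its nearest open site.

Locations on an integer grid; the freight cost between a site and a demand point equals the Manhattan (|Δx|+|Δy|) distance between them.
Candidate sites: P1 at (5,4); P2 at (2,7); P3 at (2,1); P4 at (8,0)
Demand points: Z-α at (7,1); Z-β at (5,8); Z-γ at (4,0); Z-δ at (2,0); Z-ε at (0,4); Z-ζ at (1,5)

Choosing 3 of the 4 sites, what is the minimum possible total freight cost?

Open {P2, P3, P4}.
  Z-α→P4 2, Z-β→P2 4, Z-γ→P3 3, Z-δ→P3 1, Z-ε→P2 5, Z-ζ→P2 3  ⇒ total 18.
Compare {P1, P3, P4}: total 20.
Compare {P1, P2, P3}: total 21.
No size-3 selection does better; minimum is 18.

18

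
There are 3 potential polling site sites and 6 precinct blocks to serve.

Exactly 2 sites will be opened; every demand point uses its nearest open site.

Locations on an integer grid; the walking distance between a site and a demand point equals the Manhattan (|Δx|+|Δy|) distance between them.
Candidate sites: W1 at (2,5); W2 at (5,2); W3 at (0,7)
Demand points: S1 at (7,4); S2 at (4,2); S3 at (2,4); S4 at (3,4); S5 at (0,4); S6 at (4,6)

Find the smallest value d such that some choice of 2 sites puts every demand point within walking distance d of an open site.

Open {W1, W2}.
  Farthest demand point is S1 at walking distance 4 (to W2); all others are ≤ 4.
With {W2, W3} the worst case is 5.
With {W1, W3} the worst case is 6.
No size-2 selection achieves below 4.

4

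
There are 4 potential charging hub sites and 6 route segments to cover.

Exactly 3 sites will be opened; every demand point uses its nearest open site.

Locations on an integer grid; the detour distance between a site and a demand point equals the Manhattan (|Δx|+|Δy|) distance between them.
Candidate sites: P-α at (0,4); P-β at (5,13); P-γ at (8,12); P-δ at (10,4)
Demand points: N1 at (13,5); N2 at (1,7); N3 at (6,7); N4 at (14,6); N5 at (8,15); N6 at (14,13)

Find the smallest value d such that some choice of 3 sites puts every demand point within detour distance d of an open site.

Open {P-α, P-γ, P-δ}.
  Farthest demand point is N3 at detour distance 7 (to P-γ); all others are ≤ 7.
With {P-α, P-β, P-δ} the worst case is 9.
With {P-β, P-γ, P-δ} the worst case is 10.
No size-3 selection achieves below 7.

7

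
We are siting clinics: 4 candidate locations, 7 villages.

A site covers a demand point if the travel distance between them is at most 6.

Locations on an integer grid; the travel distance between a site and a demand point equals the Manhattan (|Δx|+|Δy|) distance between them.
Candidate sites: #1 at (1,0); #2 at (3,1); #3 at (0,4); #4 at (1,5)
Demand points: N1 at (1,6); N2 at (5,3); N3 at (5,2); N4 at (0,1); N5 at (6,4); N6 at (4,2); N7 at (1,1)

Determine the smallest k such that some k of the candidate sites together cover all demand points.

2

Coverage sets (demand points within 6 of each site):
  #1: {N1, N3, N4, N6, N7}
  #2: {N2, N3, N4, N5, N6, N7}
  #3: {N1, N2, N4, N5, N6, N7}
  #4: {N1, N2, N4, N5, N6, N7}
No single site covers all 7 demand points.
But {#1, #2} covers everything, so the minimum is 2.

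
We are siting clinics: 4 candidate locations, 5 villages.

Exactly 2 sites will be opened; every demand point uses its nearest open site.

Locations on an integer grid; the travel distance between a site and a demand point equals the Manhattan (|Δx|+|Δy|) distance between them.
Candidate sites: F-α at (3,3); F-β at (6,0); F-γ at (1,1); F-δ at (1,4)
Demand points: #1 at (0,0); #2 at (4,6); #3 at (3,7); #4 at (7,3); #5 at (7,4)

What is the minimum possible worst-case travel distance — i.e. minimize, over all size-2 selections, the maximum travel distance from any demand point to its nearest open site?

Open {F-α, F-γ}.
  Farthest demand point is #5 at travel distance 5 (to F-α); all others are ≤ 5.
With {F-α, F-δ} the worst case is 5.
With {F-β, F-δ} the worst case is 5.
No size-2 selection achieves below 5.

5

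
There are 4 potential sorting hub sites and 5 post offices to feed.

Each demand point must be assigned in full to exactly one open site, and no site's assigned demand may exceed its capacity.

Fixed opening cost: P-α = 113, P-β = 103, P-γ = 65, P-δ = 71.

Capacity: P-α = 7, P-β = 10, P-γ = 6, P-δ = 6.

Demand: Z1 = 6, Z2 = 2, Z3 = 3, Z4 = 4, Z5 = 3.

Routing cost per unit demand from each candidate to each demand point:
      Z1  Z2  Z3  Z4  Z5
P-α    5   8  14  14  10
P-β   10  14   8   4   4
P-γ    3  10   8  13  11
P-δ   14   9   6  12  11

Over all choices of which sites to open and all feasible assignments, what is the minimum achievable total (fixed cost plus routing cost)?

Open {P-β, P-γ, P-δ}; cheapest assignment that respects the capacities:
  P-β (cap 10, load 7): Z4, Z5 — cost 4×4 + 3×4 = 28
  P-γ (cap 6, load 6): Z1 — cost 6×3 = 18
  P-δ (cap 6, load 5): Z2, Z3 — cost 2×9 + 3×6 = 36
  Shipping 82, fixed 239 → total 321.
  Any other capacity-feasible assignment to {P-β, P-γ, P-δ} ships for at least 82.
Compare {P-α, P-β, P-γ}: its best feasible assignment gives total 367.
Compare {P-α, P-β, P-δ}: its best feasible assignment gives total 381.
Every other set of open sites that can feasibly serve all demand totals ≥ 367 even under its best assignment. Minimum: 321.

321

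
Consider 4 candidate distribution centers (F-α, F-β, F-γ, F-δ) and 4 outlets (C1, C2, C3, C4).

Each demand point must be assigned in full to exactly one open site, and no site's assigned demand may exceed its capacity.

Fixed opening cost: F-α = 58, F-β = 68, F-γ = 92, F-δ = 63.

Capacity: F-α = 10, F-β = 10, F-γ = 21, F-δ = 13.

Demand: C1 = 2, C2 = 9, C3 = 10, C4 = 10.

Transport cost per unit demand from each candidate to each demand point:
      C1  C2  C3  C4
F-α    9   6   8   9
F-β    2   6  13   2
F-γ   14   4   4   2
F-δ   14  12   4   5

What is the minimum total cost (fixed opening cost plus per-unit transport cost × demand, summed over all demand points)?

279

Open {F-γ, F-δ}; cheapest assignment that respects the capacities:
  F-γ (cap 21, load 21): C1, C2, C4 — cost 2×14 + 9×4 + 10×2 = 84
  F-δ (cap 13, load 10): C3 — cost 10×4 = 40
  Shipping 124, fixed 155 → total 279.
  Any other capacity-feasible assignment to {F-γ, F-δ} ships for at least 124.
Compare {F-β, F-γ}: its best feasible assignment gives total 284.
Compare {F-α, F-γ}: its best feasible assignment gives total 314.
Every other set of open sites that can feasibly serve all demand totals ≥ 284 even under its best assignment. Minimum: 279.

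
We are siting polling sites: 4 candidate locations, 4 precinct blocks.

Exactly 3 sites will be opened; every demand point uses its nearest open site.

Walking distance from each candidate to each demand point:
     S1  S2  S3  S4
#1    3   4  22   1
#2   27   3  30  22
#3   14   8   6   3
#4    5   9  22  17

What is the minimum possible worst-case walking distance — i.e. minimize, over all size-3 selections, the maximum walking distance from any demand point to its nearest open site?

Open {#1, #2, #3}.
  Farthest demand point is S3 at walking distance 6 (to #3); all others are ≤ 6.
With {#1, #3, #4} the worst case is 6.
With {#2, #3, #4} the worst case is 6.
No size-3 selection achieves below 6.

6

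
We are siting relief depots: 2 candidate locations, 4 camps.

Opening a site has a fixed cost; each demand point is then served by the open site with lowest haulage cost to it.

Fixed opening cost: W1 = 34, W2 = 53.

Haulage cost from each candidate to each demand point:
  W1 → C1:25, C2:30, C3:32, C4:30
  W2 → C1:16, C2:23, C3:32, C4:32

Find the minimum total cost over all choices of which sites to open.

Open {W1}: assign each demand point to its cheapest open site.
  C1→W1 25, C2→W1 30, C3→W1 32, C4→W1 30
  haulage cost 117, fixed 34 → total 151.
Compare {W2}: haulage cost 103 + fixed 53 = 156.
Compare {W1, W2}: haulage cost 101 + fixed 87 = 188.

151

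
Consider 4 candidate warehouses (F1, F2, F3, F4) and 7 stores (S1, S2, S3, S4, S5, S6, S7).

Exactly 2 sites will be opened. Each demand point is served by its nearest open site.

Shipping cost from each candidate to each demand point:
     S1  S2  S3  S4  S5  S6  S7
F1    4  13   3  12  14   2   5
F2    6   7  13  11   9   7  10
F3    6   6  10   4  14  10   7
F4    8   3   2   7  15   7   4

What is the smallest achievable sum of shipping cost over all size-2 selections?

Open {F1, F4}.
  S1→F1 4, S2→F4 3, S3→F4 2, S4→F4 7, S5→F1 14, S6→F1 2, S7→F4 4  ⇒ total 36.
Compare {F1, F3}: total 38.
Compare {F2, F4}: total 38.
No size-2 selection does better; minimum is 36.

36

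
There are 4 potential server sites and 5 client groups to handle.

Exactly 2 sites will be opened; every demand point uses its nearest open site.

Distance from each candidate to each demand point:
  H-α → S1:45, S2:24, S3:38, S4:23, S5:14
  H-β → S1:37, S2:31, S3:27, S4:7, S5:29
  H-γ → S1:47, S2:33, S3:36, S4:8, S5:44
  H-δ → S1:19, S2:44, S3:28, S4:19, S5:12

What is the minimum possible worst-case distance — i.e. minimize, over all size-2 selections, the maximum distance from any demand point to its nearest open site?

Open {H-α, H-δ}.
  Farthest demand point is S3 at distance 28 (to H-δ); all others are ≤ 28.
With {H-β, H-δ} the worst case is 31.
With {H-γ, H-δ} the worst case is 33.
No size-2 selection achieves below 28.

28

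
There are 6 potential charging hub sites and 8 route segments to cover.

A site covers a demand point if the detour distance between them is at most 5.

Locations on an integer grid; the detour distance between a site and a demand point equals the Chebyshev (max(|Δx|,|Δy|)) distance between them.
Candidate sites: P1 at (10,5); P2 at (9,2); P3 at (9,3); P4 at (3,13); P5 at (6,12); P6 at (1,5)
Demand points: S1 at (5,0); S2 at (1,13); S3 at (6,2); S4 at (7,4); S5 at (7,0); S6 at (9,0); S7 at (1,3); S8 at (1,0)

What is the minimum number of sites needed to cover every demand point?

Coverage sets (demand points within 5 of each site):
  P1: {S1, S3, S4, S5, S6}
  P2: {S1, S3, S4, S5, S6}
  P3: {S1, S3, S4, S5, S6}
  P4: {S2}
  P5: {S2}
  P6: {S1, S3, S7, S8}
No 2 sites suffice: every size-2 union leaves at least one demand point uncovered.
But {P1, P4, P6} covers everything, so the minimum is 3.

3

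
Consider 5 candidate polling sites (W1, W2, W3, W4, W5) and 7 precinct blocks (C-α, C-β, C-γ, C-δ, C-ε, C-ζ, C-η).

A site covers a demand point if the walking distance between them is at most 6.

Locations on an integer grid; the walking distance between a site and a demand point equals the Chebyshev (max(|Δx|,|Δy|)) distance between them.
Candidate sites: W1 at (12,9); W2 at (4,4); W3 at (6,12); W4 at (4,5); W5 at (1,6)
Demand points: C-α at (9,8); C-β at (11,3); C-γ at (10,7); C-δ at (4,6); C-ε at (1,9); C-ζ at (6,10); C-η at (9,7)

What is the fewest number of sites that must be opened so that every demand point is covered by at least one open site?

2

Coverage sets (demand points within 6 of each site):
  W1: {C-α, C-β, C-γ, C-ζ, C-η}
  W2: {C-α, C-γ, C-δ, C-ε, C-ζ, C-η}
  W3: {C-α, C-γ, C-δ, C-ε, C-ζ, C-η}
  W4: {C-α, C-γ, C-δ, C-ε, C-ζ, C-η}
  W5: {C-δ, C-ε, C-ζ}
No single site covers all 7 demand points.
But {W1, W2} covers everything, so the minimum is 2.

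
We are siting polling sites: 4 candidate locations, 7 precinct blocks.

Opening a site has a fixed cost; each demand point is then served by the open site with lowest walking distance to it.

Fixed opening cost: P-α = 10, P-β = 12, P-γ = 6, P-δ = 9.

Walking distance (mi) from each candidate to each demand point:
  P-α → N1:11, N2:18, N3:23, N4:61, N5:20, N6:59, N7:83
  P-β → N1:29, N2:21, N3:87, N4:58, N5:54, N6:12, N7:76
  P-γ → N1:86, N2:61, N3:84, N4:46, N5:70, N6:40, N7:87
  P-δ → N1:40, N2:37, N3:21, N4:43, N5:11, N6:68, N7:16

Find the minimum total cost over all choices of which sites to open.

Open {P-α, P-β, P-δ}: assign each demand point to its cheapest open site.
  N1→P-α 11, N2→P-α 18, N3→P-δ 21, N4→P-δ 43, N5→P-δ 11, N6→P-β 12, N7→P-δ 16
  walking distance 132, fixed 31 → total 163.
Compare {P-α, P-β, P-γ, P-δ}: walking distance 132 + fixed 37 = 169.
Compare {P-β, P-δ}: walking distance 153 + fixed 21 = 174.
Compare {P-β, P-γ, P-δ}: walking distance 153 + fixed 27 = 180.
All other subsets cost ≥ 169. Minimum total cost: 163.

163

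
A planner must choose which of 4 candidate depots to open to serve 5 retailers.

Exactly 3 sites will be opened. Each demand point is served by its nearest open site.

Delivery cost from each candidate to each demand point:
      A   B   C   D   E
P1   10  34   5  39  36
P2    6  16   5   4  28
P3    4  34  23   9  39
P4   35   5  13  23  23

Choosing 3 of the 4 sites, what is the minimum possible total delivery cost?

Open {P2, P3, P4}.
  A→P3 4, B→P4 5, C→P2 5, D→P2 4, E→P4 23  ⇒ total 41.
Compare {P1, P2, P4}: total 43.
Compare {P1, P3, P4}: total 46.
No size-3 selection does better; minimum is 41.

41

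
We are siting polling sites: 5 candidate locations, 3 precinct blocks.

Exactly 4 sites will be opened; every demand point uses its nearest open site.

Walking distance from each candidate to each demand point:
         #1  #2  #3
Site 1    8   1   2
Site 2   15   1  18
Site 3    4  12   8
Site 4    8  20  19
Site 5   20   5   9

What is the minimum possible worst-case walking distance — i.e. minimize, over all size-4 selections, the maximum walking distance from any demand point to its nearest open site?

Open {Site 1, Site 2, Site 3, Site 4}.
  Farthest demand point is #1 at walking distance 4 (to Site 3); all others are ≤ 4.
With {Site 1, Site 2, Site 3, Site 5} the worst case is 4.
With {Site 1, Site 3, Site 4, Site 5} the worst case is 4.
No size-4 selection achieves below 4.

4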